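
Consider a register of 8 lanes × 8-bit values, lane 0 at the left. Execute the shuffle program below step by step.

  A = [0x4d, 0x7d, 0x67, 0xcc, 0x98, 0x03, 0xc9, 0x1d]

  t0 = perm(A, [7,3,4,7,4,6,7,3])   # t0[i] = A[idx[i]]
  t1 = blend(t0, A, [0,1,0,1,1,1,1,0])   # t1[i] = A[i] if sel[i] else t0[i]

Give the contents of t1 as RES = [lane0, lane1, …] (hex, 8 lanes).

RES = [0x1d, 0x7d, 0x98, 0xcc, 0x98, 0x03, 0xc9, 0xcc]

  t0: 1d cc 98 1d 98 c9 1d cc
  t1: 1d 7d 98 cc 98 03 c9 cc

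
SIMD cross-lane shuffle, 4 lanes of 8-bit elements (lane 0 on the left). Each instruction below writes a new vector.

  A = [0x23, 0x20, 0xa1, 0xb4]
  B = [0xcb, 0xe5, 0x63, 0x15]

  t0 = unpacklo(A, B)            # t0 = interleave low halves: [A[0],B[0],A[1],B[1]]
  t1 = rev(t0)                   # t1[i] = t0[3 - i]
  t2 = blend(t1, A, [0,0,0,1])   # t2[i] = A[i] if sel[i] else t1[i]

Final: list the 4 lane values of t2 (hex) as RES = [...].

→ t0 |23|cb|20|e5|
→ t1 |e5|20|cb|23|
→ t2 |e5|20|cb|b4|

RES = [0xe5, 0x20, 0xcb, 0xb4]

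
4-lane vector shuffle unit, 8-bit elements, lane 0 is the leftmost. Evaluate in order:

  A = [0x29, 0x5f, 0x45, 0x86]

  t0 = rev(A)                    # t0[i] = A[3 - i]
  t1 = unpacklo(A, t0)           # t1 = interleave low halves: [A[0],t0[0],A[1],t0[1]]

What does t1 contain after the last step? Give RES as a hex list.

RES = [0x29, 0x86, 0x5f, 0x45]

  t0: 86 45 5f 29
  t1: 29 86 5f 45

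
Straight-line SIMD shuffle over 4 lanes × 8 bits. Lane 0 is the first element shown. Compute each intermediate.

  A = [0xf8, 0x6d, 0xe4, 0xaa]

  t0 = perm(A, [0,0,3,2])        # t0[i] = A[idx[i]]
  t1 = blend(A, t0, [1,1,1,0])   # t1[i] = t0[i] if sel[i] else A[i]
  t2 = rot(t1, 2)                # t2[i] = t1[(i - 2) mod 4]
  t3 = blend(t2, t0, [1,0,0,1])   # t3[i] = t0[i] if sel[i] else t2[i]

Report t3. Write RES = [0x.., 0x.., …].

RES = [ 0xf8  0xaa  0xf8  0xe4 ]

  t0: f8 f8 aa e4
  t1: f8 f8 aa aa
  t2: aa aa f8 f8
  t3: f8 aa f8 e4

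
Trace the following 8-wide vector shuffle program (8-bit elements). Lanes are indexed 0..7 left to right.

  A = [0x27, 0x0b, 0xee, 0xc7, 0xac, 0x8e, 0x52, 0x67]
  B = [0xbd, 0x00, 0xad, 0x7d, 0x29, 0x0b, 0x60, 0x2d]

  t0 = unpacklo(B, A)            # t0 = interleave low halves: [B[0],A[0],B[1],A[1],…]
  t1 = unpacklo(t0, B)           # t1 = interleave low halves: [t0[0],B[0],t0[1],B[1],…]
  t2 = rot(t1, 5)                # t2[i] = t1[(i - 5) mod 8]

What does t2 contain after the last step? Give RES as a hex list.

  t0: bd 27 00 0b ad ee 7d c7
  t1: bd bd 27 00 00 ad 0b 7d
  t2: 00 00 ad 0b 7d bd bd 27

RES = [0x00, 0x00, 0xad, 0x0b, 0x7d, 0xbd, 0xbd, 0x27]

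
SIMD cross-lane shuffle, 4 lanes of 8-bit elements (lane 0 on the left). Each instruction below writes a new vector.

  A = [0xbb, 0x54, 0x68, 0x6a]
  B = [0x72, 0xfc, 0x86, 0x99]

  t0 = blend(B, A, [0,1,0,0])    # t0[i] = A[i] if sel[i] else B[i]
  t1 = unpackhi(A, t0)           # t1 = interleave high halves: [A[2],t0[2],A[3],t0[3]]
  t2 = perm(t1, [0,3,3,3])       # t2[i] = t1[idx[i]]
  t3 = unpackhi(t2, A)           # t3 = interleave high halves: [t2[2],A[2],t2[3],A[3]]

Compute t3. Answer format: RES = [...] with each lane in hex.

RES = [ 0x99  0x68  0x99  0x6a ]

→ t0 |72|54|86|99|
→ t1 |68|86|6a|99|
→ t2 |68|99|99|99|
→ t3 |99|68|99|6a|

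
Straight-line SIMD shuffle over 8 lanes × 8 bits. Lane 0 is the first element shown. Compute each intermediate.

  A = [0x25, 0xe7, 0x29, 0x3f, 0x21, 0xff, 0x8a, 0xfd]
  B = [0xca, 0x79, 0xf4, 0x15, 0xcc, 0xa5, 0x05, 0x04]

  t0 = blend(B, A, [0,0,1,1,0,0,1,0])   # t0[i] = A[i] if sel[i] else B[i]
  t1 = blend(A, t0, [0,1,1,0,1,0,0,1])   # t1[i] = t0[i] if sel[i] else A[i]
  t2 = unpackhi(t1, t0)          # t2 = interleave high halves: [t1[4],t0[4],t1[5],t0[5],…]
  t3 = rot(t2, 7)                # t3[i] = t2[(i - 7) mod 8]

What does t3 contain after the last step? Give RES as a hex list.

RES = [ 0xcc  0xff  0xa5  0x8a  0x8a  0x04  0x04  0xcc ]

  t0: ca 79 29 3f cc a5 8a 04
  t1: 25 79 29 3f cc ff 8a 04
  t2: cc cc ff a5 8a 8a 04 04
  t3: cc ff a5 8a 8a 04 04 cc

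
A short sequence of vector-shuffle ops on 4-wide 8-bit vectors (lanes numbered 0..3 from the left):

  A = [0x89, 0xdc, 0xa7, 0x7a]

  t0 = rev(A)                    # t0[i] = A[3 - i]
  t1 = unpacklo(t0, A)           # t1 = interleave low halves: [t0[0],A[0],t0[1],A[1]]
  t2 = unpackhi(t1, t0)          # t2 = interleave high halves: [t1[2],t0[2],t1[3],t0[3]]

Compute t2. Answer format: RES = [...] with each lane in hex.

→ t0 |7a|a7|dc|89|
→ t1 |7a|89|a7|dc|
→ t2 |a7|dc|dc|89|

RES = [ 0xa7  0xdc  0xdc  0x89 ]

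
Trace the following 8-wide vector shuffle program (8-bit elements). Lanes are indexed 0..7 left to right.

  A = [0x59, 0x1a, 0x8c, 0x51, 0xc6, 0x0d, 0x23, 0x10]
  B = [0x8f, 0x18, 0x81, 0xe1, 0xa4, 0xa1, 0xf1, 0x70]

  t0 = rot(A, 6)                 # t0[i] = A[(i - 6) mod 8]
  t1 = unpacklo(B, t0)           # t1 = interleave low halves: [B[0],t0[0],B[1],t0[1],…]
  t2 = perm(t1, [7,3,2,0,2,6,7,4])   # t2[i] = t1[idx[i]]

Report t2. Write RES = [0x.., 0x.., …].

RES = [ 0x0d  0x51  0x18  0x8f  0x18  0xe1  0x0d  0x81 ]

→ t0 |8c|51|c6|0d|23|10|59|1a|
→ t1 |8f|8c|18|51|81|c6|e1|0d|
→ t2 |0d|51|18|8f|18|e1|0d|81|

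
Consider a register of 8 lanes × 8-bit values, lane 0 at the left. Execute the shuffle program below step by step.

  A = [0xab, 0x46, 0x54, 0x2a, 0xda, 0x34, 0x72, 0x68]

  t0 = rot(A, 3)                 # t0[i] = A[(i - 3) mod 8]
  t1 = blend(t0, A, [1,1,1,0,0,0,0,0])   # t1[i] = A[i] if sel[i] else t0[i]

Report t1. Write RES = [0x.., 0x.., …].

t0 = [0x34, 0x72, 0x68, 0xab, 0x46, 0x54, 0x2a, 0xda]
t1 = [0xab, 0x46, 0x54, 0xab, 0x46, 0x54, 0x2a, 0xda]

RES = [ 0xab  0x46  0x54  0xab  0x46  0x54  0x2a  0xda ]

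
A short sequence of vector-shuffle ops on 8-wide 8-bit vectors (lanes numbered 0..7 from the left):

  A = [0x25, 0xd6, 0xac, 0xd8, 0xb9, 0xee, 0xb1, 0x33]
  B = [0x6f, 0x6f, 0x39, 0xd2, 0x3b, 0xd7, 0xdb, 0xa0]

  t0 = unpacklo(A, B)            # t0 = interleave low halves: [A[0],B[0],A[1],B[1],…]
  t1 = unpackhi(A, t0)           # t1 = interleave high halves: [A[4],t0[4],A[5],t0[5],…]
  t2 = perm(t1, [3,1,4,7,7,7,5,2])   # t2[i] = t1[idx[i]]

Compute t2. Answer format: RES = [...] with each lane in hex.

RES = [ 0x39  0xac  0xb1  0xd2  0xd2  0xd2  0xd8  0xee ]

  t0: 25 6f d6 6f ac 39 d8 d2
  t1: b9 ac ee 39 b1 d8 33 d2
  t2: 39 ac b1 d2 d2 d2 d8 ee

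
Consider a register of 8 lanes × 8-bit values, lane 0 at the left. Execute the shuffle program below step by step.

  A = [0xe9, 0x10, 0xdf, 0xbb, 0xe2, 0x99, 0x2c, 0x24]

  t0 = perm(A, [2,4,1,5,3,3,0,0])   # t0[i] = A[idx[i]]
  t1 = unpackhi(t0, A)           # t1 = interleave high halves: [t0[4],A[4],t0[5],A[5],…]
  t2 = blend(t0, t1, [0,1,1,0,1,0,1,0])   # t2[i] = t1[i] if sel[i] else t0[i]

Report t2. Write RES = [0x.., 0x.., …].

RES = [ 0xdf  0xe2  0xbb  0x99  0xe9  0xbb  0xe9  0xe9 ]

→ t0 |df|e2|10|99|bb|bb|e9|e9|
→ t1 |bb|e2|bb|99|e9|2c|e9|24|
→ t2 |df|e2|bb|99|e9|bb|e9|e9|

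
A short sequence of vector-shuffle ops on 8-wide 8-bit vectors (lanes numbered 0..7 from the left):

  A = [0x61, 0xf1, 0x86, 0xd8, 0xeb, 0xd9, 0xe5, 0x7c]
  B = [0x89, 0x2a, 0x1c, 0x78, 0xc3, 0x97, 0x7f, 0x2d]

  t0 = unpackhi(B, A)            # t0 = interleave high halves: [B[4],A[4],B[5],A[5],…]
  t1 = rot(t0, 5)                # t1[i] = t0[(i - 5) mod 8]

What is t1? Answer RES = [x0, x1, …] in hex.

  t0: c3 eb 97 d9 7f e5 2d 7c
  t1: d9 7f e5 2d 7c c3 eb 97

RES = [0xd9, 0x7f, 0xe5, 0x2d, 0x7c, 0xc3, 0xeb, 0x97]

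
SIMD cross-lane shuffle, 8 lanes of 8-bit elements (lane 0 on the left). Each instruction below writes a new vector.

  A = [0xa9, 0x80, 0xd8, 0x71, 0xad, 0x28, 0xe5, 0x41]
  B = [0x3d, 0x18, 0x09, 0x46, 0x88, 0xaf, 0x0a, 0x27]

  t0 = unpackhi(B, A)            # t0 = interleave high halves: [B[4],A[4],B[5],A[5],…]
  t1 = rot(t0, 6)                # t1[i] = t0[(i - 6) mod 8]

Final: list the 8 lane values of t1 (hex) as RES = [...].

t0 = [0x88, 0xad, 0xaf, 0x28, 0x0a, 0xe5, 0x27, 0x41]
t1 = [0xaf, 0x28, 0x0a, 0xe5, 0x27, 0x41, 0x88, 0xad]

RES = [0xaf, 0x28, 0x0a, 0xe5, 0x27, 0x41, 0x88, 0xad]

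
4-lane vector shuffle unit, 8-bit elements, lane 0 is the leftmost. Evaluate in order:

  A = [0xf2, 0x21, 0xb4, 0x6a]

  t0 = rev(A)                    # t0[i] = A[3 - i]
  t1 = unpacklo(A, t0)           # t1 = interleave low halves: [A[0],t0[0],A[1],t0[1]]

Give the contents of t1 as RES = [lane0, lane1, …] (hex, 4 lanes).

RES = [0xf2, 0x6a, 0x21, 0xb4]

  t0: 6a b4 21 f2
  t1: f2 6a 21 b4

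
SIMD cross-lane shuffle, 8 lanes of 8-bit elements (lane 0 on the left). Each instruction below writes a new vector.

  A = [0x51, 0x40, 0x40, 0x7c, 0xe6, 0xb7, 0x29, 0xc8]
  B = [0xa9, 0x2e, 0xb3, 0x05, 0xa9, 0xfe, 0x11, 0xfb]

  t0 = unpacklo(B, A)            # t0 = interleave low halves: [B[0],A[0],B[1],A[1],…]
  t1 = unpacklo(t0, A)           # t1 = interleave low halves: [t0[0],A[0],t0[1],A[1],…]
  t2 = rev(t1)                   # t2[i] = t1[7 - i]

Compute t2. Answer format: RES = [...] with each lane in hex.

RES = [ 0x7c  0x40  0x40  0x2e  0x40  0x51  0x51  0xa9 ]

  t0: a9 51 2e 40 b3 40 05 7c
  t1: a9 51 51 40 2e 40 40 7c
  t2: 7c 40 40 2e 40 51 51 a9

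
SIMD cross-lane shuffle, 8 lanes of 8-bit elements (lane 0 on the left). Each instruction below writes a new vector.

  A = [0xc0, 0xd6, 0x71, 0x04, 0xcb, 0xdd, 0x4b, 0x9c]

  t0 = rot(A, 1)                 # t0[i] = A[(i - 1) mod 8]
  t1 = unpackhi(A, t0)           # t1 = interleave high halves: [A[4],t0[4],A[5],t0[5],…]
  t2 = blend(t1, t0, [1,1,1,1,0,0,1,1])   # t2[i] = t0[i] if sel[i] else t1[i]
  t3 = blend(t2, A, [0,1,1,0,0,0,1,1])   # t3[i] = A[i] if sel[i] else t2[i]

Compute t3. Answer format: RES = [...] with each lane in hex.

RES = [0x9c, 0xd6, 0x71, 0x71, 0x4b, 0xdd, 0x4b, 0x9c]

  t0: 9c c0 d6 71 04 cb dd 4b
  t1: cb 04 dd cb 4b dd 9c 4b
  t2: 9c c0 d6 71 4b dd dd 4b
  t3: 9c d6 71 71 4b dd 4b 9c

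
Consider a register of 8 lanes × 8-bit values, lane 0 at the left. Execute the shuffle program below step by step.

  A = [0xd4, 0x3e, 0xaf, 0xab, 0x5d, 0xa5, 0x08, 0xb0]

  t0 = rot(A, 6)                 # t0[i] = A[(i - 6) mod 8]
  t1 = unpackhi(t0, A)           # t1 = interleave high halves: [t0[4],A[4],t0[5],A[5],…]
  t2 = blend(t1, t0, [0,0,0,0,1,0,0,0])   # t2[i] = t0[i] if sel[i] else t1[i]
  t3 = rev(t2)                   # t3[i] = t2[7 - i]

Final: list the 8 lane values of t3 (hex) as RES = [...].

→ t0 |af|ab|5d|a5|08|b0|d4|3e|
→ t1 |08|5d|b0|a5|d4|08|3e|b0|
→ t2 |08|5d|b0|a5|08|08|3e|b0|
→ t3 |b0|3e|08|08|a5|b0|5d|08|

RES = [0xb0, 0x3e, 0x08, 0x08, 0xa5, 0xb0, 0x5d, 0x08]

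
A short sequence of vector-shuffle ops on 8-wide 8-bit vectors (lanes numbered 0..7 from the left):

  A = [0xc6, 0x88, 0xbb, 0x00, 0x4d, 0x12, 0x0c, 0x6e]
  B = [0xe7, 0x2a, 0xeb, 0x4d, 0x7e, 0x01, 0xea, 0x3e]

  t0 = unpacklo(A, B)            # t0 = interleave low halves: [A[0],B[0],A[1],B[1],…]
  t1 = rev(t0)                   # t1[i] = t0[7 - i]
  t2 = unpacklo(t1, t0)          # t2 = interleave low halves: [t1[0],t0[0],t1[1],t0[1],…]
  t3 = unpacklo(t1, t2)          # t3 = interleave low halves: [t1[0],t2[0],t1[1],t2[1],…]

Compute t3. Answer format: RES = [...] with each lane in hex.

→ t0 |c6|e7|88|2a|bb|eb|00|4d|
→ t1 |4d|00|eb|bb|2a|88|e7|c6|
→ t2 |4d|c6|00|e7|eb|88|bb|2a|
→ t3 |4d|4d|00|c6|eb|00|bb|e7|

RES = [0x4d, 0x4d, 0x00, 0xc6, 0xeb, 0x00, 0xbb, 0xe7]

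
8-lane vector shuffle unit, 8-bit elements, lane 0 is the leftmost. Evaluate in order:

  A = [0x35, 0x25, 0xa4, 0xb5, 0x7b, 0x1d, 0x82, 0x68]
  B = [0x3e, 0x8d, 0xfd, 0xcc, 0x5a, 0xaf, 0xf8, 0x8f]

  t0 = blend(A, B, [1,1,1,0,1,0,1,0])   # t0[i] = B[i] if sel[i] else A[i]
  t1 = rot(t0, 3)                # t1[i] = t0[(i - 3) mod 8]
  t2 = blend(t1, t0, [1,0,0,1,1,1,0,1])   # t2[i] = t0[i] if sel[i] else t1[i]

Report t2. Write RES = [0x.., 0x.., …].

RES = [0x3e, 0xf8, 0x68, 0xb5, 0x5a, 0x1d, 0xb5, 0x68]

→ t0 |3e|8d|fd|b5|5a|1d|f8|68|
→ t1 |1d|f8|68|3e|8d|fd|b5|5a|
→ t2 |3e|f8|68|b5|5a|1d|b5|68|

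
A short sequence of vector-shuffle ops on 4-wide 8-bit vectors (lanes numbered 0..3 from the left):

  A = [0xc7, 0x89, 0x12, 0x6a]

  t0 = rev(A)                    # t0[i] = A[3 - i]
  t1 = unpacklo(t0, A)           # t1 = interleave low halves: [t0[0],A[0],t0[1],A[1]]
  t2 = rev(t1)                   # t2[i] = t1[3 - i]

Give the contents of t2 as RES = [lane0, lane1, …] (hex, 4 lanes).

RES = [0x89, 0x12, 0xc7, 0x6a]

  t0: 6a 12 89 c7
  t1: 6a c7 12 89
  t2: 89 12 c7 6a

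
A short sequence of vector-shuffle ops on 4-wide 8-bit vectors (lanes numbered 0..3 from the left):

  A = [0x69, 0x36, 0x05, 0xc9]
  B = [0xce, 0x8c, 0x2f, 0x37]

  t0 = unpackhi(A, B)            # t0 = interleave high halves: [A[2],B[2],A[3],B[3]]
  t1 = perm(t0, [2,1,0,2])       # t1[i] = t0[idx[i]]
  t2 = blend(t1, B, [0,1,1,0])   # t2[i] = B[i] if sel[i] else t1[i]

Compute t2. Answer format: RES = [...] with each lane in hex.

RES = [0xc9, 0x8c, 0x2f, 0xc9]

t0 = [0x05, 0x2f, 0xc9, 0x37]
t1 = [0xc9, 0x2f, 0x05, 0xc9]
t2 = [0xc9, 0x8c, 0x2f, 0xc9]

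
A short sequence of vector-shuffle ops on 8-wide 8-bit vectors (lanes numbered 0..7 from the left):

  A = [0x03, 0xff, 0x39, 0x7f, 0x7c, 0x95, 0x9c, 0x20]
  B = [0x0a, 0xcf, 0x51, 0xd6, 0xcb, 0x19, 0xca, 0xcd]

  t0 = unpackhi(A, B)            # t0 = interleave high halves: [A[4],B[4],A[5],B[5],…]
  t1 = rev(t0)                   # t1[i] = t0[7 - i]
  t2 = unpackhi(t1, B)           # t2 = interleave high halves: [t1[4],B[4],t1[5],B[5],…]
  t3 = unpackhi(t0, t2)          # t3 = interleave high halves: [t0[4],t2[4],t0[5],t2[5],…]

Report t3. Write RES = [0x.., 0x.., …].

t0 = [0x7c, 0xcb, 0x95, 0x19, 0x9c, 0xca, 0x20, 0xcd]
t1 = [0xcd, 0x20, 0xca, 0x9c, 0x19, 0x95, 0xcb, 0x7c]
t2 = [0x19, 0xcb, 0x95, 0x19, 0xcb, 0xca, 0x7c, 0xcd]
t3 = [0x9c, 0xcb, 0xca, 0xca, 0x20, 0x7c, 0xcd, 0xcd]

RES = [0x9c, 0xcb, 0xca, 0xca, 0x20, 0x7c, 0xcd, 0xcd]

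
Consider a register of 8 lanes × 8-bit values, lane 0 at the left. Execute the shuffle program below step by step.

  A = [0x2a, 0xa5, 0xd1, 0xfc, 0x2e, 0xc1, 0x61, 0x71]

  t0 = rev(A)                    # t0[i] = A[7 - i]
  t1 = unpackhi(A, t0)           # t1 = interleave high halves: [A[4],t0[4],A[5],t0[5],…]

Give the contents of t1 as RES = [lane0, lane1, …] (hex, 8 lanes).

RES = [0x2e, 0xfc, 0xc1, 0xd1, 0x61, 0xa5, 0x71, 0x2a]

t0 = [0x71, 0x61, 0xc1, 0x2e, 0xfc, 0xd1, 0xa5, 0x2a]
t1 = [0x2e, 0xfc, 0xc1, 0xd1, 0x61, 0xa5, 0x71, 0x2a]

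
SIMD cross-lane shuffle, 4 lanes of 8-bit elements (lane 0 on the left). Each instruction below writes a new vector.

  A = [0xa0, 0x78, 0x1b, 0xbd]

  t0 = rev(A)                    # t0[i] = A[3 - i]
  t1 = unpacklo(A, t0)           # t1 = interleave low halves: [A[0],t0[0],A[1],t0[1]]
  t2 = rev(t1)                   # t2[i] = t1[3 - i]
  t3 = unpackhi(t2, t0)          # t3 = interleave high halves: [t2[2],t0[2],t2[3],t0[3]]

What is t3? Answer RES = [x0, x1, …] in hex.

  t0: bd 1b 78 a0
  t1: a0 bd 78 1b
  t2: 1b 78 bd a0
  t3: bd 78 a0 a0

RES = [ 0xbd  0x78  0xa0  0xa0 ]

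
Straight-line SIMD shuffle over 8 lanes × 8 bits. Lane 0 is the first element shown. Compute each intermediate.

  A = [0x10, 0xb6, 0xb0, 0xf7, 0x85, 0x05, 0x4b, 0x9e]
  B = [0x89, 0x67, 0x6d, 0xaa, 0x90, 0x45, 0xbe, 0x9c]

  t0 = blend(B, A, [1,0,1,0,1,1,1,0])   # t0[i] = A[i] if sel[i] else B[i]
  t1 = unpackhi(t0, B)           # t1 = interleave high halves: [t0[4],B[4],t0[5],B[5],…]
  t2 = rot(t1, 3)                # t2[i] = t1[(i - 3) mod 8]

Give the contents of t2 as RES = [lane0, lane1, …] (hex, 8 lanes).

t0 = [0x10, 0x67, 0xb0, 0xaa, 0x85, 0x05, 0x4b, 0x9c]
t1 = [0x85, 0x90, 0x05, 0x45, 0x4b, 0xbe, 0x9c, 0x9c]
t2 = [0xbe, 0x9c, 0x9c, 0x85, 0x90, 0x05, 0x45, 0x4b]

RES = [ 0xbe  0x9c  0x9c  0x85  0x90  0x05  0x45  0x4b ]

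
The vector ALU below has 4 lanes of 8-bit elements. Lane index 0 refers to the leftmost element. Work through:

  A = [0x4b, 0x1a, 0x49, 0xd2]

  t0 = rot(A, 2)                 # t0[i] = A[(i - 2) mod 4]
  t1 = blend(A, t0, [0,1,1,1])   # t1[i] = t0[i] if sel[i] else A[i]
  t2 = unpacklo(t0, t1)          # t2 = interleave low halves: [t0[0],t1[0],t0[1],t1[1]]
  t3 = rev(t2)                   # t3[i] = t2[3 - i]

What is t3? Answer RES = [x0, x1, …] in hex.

RES = [0xd2, 0xd2, 0x4b, 0x49]

  t0: 49 d2 4b 1a
  t1: 4b d2 4b 1a
  t2: 49 4b d2 d2
  t3: d2 d2 4b 49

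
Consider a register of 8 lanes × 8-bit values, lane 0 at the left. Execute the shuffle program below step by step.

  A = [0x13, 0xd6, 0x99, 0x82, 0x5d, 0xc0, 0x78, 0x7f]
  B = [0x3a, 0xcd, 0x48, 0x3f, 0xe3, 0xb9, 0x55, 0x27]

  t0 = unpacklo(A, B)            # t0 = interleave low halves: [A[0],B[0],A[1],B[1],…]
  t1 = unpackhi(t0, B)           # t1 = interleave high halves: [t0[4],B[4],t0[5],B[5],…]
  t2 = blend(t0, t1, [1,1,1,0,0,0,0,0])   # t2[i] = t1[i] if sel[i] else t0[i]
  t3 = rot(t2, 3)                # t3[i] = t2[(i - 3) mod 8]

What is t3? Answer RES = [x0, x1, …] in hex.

RES = [ 0x48  0x82  0x3f  0x99  0xe3  0x48  0xcd  0x99 ]

t0 = [0x13, 0x3a, 0xd6, 0xcd, 0x99, 0x48, 0x82, 0x3f]
t1 = [0x99, 0xe3, 0x48, 0xb9, 0x82, 0x55, 0x3f, 0x27]
t2 = [0x99, 0xe3, 0x48, 0xcd, 0x99, 0x48, 0x82, 0x3f]
t3 = [0x48, 0x82, 0x3f, 0x99, 0xe3, 0x48, 0xcd, 0x99]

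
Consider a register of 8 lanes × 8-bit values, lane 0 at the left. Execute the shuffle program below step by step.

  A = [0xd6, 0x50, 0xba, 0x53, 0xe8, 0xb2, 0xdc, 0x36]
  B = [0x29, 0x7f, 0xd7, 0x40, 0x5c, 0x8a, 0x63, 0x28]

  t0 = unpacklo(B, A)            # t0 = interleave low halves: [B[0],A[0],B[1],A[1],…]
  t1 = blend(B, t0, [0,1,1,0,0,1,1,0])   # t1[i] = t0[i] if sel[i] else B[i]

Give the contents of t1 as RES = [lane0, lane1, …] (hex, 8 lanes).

t0 = [0x29, 0xd6, 0x7f, 0x50, 0xd7, 0xba, 0x40, 0x53]
t1 = [0x29, 0xd6, 0x7f, 0x40, 0x5c, 0xba, 0x40, 0x28]

RES = [ 0x29  0xd6  0x7f  0x40  0x5c  0xba  0x40  0x28 ]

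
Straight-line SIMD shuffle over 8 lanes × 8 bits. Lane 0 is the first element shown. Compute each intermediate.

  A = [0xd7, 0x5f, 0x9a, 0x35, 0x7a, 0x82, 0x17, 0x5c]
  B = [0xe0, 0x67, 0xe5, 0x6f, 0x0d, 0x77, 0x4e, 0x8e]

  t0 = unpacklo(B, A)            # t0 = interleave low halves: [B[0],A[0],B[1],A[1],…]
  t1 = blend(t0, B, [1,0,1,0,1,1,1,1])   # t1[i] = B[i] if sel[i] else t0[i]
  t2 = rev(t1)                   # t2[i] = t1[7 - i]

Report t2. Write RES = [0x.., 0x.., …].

RES = [ 0x8e  0x4e  0x77  0x0d  0x5f  0xe5  0xd7  0xe0 ]

→ t0 |e0|d7|67|5f|e5|9a|6f|35|
→ t1 |e0|d7|e5|5f|0d|77|4e|8e|
→ t2 |8e|4e|77|0d|5f|e5|d7|e0|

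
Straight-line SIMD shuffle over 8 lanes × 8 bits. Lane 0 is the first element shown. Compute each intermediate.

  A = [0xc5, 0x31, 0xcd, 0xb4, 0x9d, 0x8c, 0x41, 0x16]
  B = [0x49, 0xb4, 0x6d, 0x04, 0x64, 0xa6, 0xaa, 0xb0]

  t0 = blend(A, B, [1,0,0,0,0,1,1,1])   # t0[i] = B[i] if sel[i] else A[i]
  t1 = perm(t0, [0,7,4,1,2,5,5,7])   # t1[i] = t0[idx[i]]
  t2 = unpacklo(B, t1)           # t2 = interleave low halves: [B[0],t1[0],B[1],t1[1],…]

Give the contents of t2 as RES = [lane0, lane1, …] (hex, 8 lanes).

RES = [ 0x49  0x49  0xb4  0xb0  0x6d  0x9d  0x04  0x31 ]

  t0: 49 31 cd b4 9d a6 aa b0
  t1: 49 b0 9d 31 cd a6 a6 b0
  t2: 49 49 b4 b0 6d 9d 04 31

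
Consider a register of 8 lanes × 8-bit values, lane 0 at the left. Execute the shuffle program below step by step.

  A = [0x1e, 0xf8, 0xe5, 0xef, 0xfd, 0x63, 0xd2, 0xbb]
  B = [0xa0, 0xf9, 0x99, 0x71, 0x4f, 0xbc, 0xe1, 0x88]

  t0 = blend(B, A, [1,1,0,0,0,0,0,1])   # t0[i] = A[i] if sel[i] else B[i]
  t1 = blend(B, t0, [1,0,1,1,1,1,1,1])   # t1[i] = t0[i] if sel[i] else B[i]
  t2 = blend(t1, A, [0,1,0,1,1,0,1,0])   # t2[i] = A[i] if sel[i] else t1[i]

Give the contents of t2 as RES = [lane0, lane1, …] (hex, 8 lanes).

t0 = [0x1e, 0xf8, 0x99, 0x71, 0x4f, 0xbc, 0xe1, 0xbb]
t1 = [0x1e, 0xf9, 0x99, 0x71, 0x4f, 0xbc, 0xe1, 0xbb]
t2 = [0x1e, 0xf8, 0x99, 0xef, 0xfd, 0xbc, 0xd2, 0xbb]

RES = [0x1e, 0xf8, 0x99, 0xef, 0xfd, 0xbc, 0xd2, 0xbb]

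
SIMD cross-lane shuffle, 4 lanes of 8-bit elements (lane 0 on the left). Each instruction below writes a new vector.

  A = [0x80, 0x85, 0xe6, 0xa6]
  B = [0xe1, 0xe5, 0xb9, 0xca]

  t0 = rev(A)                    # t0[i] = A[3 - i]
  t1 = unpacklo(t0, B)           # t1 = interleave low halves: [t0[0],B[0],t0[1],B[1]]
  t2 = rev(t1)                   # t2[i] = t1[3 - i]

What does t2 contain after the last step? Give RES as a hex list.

→ t0 |a6|e6|85|80|
→ t1 |a6|e1|e6|e5|
→ t2 |e5|e6|e1|a6|

RES = [ 0xe5  0xe6  0xe1  0xa6 ]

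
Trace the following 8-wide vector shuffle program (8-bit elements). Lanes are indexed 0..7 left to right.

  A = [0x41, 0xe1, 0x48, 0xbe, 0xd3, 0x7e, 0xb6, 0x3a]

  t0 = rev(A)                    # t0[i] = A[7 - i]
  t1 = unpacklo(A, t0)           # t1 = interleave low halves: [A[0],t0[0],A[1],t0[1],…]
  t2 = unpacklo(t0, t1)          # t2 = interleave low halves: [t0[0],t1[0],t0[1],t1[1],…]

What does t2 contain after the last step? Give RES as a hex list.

t0 = [0x3a, 0xb6, 0x7e, 0xd3, 0xbe, 0x48, 0xe1, 0x41]
t1 = [0x41, 0x3a, 0xe1, 0xb6, 0x48, 0x7e, 0xbe, 0xd3]
t2 = [0x3a, 0x41, 0xb6, 0x3a, 0x7e, 0xe1, 0xd3, 0xb6]

RES = [ 0x3a  0x41  0xb6  0x3a  0x7e  0xe1  0xd3  0xb6 ]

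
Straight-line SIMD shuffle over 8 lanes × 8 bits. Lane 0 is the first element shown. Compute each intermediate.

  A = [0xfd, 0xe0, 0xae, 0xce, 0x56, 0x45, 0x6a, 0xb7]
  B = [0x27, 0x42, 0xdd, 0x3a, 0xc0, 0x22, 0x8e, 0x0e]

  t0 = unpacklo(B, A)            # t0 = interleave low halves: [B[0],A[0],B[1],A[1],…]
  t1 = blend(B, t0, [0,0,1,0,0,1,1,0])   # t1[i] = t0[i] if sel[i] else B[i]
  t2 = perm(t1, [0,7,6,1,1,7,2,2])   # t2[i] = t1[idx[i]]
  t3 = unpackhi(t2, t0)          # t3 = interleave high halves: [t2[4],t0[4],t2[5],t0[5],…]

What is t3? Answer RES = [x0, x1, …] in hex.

→ t0 |27|fd|42|e0|dd|ae|3a|ce|
→ t1 |27|42|42|3a|c0|ae|3a|0e|
→ t2 |27|0e|3a|42|42|0e|42|42|
→ t3 |42|dd|0e|ae|42|3a|42|ce|

RES = [0x42, 0xdd, 0x0e, 0xae, 0x42, 0x3a, 0x42, 0xce]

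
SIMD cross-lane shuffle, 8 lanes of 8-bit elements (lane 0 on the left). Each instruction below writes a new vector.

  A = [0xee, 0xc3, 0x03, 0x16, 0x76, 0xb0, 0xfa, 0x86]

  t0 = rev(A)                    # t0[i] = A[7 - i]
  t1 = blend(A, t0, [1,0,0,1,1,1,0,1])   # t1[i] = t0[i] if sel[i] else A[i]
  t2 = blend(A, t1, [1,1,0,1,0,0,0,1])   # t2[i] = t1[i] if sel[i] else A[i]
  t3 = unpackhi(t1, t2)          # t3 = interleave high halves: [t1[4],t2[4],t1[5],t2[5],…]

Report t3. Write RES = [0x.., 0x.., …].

t0 = [0x86, 0xfa, 0xb0, 0x76, 0x16, 0x03, 0xc3, 0xee]
t1 = [0x86, 0xc3, 0x03, 0x76, 0x16, 0x03, 0xfa, 0xee]
t2 = [0x86, 0xc3, 0x03, 0x76, 0x76, 0xb0, 0xfa, 0xee]
t3 = [0x16, 0x76, 0x03, 0xb0, 0xfa, 0xfa, 0xee, 0xee]

RES = [ 0x16  0x76  0x03  0xb0  0xfa  0xfa  0xee  0xee ]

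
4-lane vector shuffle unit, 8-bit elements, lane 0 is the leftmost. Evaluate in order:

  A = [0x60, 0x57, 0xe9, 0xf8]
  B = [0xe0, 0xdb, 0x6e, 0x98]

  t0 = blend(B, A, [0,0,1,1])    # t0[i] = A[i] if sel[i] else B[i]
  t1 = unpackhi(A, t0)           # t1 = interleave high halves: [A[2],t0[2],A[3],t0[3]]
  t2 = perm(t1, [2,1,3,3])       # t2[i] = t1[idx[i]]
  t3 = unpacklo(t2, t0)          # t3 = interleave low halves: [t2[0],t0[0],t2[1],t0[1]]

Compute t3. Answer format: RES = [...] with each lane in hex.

RES = [0xf8, 0xe0, 0xe9, 0xdb]

t0 = [0xe0, 0xdb, 0xe9, 0xf8]
t1 = [0xe9, 0xe9, 0xf8, 0xf8]
t2 = [0xf8, 0xe9, 0xf8, 0xf8]
t3 = [0xf8, 0xe0, 0xe9, 0xdb]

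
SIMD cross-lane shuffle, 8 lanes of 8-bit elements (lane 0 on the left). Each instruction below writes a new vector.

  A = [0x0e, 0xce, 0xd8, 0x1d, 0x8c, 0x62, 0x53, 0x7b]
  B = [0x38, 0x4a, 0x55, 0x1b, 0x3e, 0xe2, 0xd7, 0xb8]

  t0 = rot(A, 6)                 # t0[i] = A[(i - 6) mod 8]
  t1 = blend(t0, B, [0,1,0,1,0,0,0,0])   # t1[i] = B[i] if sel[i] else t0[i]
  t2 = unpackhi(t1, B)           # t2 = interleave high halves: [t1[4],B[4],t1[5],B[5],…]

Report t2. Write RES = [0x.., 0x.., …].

RES = [ 0x53  0x3e  0x7b  0xe2  0x0e  0xd7  0xce  0xb8 ]

→ t0 |d8|1d|8c|62|53|7b|0e|ce|
→ t1 |d8|4a|8c|1b|53|7b|0e|ce|
→ t2 |53|3e|7b|e2|0e|d7|ce|b8|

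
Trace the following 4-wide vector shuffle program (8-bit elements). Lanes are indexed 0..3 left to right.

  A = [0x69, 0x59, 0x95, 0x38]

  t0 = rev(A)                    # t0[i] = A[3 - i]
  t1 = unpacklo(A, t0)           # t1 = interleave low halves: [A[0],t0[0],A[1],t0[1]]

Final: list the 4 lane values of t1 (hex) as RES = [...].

RES = [0x69, 0x38, 0x59, 0x95]

  t0: 38 95 59 69
  t1: 69 38 59 95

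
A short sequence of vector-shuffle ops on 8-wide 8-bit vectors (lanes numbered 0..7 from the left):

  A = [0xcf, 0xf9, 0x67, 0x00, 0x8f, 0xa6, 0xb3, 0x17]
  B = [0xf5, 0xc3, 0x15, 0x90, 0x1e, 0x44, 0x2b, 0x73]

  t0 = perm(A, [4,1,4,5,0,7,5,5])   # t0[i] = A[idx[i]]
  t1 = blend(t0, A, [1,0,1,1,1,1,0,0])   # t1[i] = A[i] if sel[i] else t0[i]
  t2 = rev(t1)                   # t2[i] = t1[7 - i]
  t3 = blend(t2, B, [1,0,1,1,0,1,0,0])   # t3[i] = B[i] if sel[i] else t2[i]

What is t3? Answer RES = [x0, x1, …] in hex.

→ t0 |8f|f9|8f|a6|cf|17|a6|a6|
→ t1 |cf|f9|67|00|8f|a6|a6|a6|
→ t2 |a6|a6|a6|8f|00|67|f9|cf|
→ t3 |f5|a6|15|90|00|44|f9|cf|

RES = [ 0xf5  0xa6  0x15  0x90  0x00  0x44  0xf9  0xcf ]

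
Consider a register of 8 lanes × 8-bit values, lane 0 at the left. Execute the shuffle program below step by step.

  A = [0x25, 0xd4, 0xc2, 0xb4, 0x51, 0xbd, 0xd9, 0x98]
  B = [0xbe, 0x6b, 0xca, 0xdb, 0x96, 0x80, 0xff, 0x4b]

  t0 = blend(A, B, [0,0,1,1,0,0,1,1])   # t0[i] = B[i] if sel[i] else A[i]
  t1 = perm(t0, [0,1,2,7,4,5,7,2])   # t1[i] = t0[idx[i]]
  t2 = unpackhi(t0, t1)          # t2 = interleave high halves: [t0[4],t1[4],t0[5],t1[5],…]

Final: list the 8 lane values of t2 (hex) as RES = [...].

RES = [0x51, 0x51, 0xbd, 0xbd, 0xff, 0x4b, 0x4b, 0xca]

→ t0 |25|d4|ca|db|51|bd|ff|4b|
→ t1 |25|d4|ca|4b|51|bd|4b|ca|
→ t2 |51|51|bd|bd|ff|4b|4b|ca|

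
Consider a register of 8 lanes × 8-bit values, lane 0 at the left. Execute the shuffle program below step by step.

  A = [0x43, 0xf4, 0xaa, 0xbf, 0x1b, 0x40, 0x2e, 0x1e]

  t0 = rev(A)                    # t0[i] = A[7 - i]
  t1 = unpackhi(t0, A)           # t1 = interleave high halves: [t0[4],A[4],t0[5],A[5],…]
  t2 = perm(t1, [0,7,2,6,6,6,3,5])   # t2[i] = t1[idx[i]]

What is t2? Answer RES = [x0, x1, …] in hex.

t0 = [0x1e, 0x2e, 0x40, 0x1b, 0xbf, 0xaa, 0xf4, 0x43]
t1 = [0xbf, 0x1b, 0xaa, 0x40, 0xf4, 0x2e, 0x43, 0x1e]
t2 = [0xbf, 0x1e, 0xaa, 0x43, 0x43, 0x43, 0x40, 0x2e]

RES = [ 0xbf  0x1e  0xaa  0x43  0x43  0x43  0x40  0x2e ]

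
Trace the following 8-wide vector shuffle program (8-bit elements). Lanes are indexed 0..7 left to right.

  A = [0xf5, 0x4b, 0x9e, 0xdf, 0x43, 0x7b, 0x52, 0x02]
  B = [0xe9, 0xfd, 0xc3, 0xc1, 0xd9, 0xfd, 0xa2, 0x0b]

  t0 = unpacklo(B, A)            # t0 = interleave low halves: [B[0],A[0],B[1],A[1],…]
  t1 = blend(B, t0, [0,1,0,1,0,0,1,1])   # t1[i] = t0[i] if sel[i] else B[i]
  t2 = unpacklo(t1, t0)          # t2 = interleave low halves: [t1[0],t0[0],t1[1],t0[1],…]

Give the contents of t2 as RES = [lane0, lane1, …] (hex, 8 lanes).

RES = [0xe9, 0xe9, 0xf5, 0xf5, 0xc3, 0xfd, 0x4b, 0x4b]

→ t0 |e9|f5|fd|4b|c3|9e|c1|df|
→ t1 |e9|f5|c3|4b|d9|fd|c1|df|
→ t2 |e9|e9|f5|f5|c3|fd|4b|4b|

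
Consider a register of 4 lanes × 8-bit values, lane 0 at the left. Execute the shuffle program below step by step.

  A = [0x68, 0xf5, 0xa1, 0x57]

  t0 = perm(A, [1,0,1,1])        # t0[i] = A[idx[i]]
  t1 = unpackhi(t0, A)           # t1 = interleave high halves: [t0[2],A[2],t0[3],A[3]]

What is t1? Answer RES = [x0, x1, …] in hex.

RES = [ 0xf5  0xa1  0xf5  0x57 ]

t0 = [0xf5, 0x68, 0xf5, 0xf5]
t1 = [0xf5, 0xa1, 0xf5, 0x57]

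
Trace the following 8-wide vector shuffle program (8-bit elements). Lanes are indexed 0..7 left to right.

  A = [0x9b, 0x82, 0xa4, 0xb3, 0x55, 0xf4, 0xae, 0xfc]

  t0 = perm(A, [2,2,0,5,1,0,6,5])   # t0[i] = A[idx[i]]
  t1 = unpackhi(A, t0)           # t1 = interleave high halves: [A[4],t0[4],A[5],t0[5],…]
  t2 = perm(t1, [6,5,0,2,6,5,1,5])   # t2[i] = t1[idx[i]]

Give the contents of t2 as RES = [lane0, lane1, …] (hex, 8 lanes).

  t0: a4 a4 9b f4 82 9b ae f4
  t1: 55 82 f4 9b ae ae fc f4
  t2: fc ae 55 f4 fc ae 82 ae

RES = [0xfc, 0xae, 0x55, 0xf4, 0xfc, 0xae, 0x82, 0xae]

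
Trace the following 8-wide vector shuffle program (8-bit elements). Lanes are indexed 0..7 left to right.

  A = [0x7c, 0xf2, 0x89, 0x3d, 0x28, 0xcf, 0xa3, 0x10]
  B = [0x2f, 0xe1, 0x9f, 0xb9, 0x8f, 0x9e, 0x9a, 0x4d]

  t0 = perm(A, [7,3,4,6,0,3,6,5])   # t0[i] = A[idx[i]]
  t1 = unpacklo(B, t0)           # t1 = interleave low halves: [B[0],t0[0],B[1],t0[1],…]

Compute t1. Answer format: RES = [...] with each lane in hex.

  t0: 10 3d 28 a3 7c 3d a3 cf
  t1: 2f 10 e1 3d 9f 28 b9 a3

RES = [ 0x2f  0x10  0xe1  0x3d  0x9f  0x28  0xb9  0xa3 ]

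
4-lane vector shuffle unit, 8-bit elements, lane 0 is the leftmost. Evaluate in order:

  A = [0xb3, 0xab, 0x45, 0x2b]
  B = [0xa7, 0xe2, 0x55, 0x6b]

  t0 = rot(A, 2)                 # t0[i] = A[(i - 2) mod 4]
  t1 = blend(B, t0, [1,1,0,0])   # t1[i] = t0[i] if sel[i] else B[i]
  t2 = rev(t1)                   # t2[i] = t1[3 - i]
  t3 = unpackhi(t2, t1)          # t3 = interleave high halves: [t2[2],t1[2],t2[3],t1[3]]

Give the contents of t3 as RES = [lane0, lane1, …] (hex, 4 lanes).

RES = [ 0x2b  0x55  0x45  0x6b ]

t0 = [0x45, 0x2b, 0xb3, 0xab]
t1 = [0x45, 0x2b, 0x55, 0x6b]
t2 = [0x6b, 0x55, 0x2b, 0x45]
t3 = [0x2b, 0x55, 0x45, 0x6b]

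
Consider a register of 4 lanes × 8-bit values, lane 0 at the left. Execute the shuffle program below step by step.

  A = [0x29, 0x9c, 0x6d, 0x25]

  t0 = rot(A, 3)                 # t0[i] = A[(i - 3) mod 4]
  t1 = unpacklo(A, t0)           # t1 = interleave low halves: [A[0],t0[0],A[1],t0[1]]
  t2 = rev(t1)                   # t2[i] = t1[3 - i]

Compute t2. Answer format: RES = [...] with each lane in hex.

→ t0 |9c|6d|25|29|
→ t1 |29|9c|9c|6d|
→ t2 |6d|9c|9c|29|

RES = [ 0x6d  0x9c  0x9c  0x29 ]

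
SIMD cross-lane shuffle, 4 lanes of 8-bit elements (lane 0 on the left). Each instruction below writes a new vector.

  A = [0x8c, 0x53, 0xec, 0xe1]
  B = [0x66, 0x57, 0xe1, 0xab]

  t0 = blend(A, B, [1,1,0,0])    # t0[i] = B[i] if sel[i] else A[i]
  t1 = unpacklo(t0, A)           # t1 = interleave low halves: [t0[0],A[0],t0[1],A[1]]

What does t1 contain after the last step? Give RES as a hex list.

RES = [0x66, 0x8c, 0x57, 0x53]

  t0: 66 57 ec e1
  t1: 66 8c 57 53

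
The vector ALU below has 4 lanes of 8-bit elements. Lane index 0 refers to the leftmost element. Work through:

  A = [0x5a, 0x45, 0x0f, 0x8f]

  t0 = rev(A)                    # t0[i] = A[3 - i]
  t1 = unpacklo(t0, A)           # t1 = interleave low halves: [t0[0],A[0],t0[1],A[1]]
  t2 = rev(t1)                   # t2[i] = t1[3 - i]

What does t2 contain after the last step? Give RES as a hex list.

→ t0 |8f|0f|45|5a|
→ t1 |8f|5a|0f|45|
→ t2 |45|0f|5a|8f|

RES = [0x45, 0x0f, 0x5a, 0x8f]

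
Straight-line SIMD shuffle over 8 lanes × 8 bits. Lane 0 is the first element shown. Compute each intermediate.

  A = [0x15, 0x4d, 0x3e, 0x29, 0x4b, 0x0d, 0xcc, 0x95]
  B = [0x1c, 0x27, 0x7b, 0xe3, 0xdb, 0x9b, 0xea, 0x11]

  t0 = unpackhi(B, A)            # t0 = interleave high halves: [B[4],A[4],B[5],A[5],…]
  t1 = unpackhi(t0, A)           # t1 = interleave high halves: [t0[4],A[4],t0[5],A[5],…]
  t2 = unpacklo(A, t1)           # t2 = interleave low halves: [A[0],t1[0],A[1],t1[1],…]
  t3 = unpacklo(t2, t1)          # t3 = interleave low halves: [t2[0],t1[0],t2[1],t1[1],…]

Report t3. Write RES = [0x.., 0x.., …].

  t0: db 4b 9b 0d ea cc 11 95
  t1: ea 4b cc 0d 11 cc 95 95
  t2: 15 ea 4d 4b 3e cc 29 0d
  t3: 15 ea ea 4b 4d cc 4b 0d

RES = [ 0x15  0xea  0xea  0x4b  0x4d  0xcc  0x4b  0x0d ]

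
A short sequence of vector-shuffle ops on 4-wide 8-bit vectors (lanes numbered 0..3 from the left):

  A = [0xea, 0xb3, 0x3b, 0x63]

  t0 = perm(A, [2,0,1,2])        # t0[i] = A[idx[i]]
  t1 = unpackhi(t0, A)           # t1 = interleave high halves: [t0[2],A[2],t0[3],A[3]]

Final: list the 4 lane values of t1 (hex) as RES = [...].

RES = [ 0xb3  0x3b  0x3b  0x63 ]

  t0: 3b ea b3 3b
  t1: b3 3b 3b 63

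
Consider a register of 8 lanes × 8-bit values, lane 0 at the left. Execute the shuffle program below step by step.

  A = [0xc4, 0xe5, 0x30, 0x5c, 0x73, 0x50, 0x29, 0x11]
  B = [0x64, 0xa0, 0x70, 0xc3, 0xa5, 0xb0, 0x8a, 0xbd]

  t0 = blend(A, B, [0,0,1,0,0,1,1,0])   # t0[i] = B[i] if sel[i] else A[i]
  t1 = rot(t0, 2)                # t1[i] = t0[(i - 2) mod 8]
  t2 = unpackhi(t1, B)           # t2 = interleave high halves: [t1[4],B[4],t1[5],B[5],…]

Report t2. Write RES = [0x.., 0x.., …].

→ t0 |c4|e5|70|5c|73|b0|8a|11|
→ t1 |8a|11|c4|e5|70|5c|73|b0|
→ t2 |70|a5|5c|b0|73|8a|b0|bd|

RES = [0x70, 0xa5, 0x5c, 0xb0, 0x73, 0x8a, 0xb0, 0xbd]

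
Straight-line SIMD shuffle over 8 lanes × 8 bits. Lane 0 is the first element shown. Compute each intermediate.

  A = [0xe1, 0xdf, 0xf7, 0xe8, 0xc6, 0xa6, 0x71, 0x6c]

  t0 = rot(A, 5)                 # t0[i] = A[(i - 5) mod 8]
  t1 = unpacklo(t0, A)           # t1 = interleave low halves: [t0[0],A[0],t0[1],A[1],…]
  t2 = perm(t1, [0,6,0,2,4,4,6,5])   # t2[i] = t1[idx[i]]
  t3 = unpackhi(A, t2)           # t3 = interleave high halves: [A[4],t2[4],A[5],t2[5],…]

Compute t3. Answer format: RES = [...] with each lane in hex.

RES = [0xc6, 0xa6, 0xa6, 0xa6, 0x71, 0x71, 0x6c, 0xf7]

  t0: e8 c6 a6 71 6c e1 df f7
  t1: e8 e1 c6 df a6 f7 71 e8
  t2: e8 71 e8 c6 a6 a6 71 f7
  t3: c6 a6 a6 a6 71 71 6c f7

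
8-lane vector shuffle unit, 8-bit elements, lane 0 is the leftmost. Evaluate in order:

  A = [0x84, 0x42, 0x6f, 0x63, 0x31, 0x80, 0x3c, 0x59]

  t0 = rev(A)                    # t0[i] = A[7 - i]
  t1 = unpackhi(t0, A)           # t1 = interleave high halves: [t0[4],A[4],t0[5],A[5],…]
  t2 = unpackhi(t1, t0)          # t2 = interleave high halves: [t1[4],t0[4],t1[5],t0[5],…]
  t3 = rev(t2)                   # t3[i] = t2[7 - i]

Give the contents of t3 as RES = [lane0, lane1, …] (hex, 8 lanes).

RES = [0x84, 0x59, 0x42, 0x84, 0x6f, 0x3c, 0x63, 0x42]

→ t0 |59|3c|80|31|63|6f|42|84|
→ t1 |63|31|6f|80|42|3c|84|59|
→ t2 |42|63|3c|6f|84|42|59|84|
→ t3 |84|59|42|84|6f|3c|63|42|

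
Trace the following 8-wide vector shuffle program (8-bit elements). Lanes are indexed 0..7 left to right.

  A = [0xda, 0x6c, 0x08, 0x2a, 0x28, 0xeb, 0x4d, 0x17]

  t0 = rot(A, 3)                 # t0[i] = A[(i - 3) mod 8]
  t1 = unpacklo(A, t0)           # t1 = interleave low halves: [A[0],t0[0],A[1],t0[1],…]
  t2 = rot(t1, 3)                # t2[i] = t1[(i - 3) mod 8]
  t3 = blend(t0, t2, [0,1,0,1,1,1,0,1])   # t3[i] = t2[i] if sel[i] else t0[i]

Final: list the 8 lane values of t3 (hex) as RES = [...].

→ t0 |eb|4d|17|da|6c|08|2a|28|
→ t1 |da|eb|6c|4d|08|17|2a|da|
→ t2 |17|2a|da|da|eb|6c|4d|08|
→ t3 |eb|2a|17|da|eb|6c|2a|08|

RES = [0xeb, 0x2a, 0x17, 0xda, 0xeb, 0x6c, 0x2a, 0x08]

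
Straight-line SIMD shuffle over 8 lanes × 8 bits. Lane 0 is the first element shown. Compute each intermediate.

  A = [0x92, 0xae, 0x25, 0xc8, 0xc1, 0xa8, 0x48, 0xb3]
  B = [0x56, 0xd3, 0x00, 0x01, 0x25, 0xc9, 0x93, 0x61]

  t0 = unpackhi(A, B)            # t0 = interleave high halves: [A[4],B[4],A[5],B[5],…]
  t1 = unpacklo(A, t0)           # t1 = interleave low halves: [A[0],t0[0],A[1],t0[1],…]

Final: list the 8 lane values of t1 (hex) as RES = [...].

  t0: c1 25 a8 c9 48 93 b3 61
  t1: 92 c1 ae 25 25 a8 c8 c9

RES = [ 0x92  0xc1  0xae  0x25  0x25  0xa8  0xc8  0xc9 ]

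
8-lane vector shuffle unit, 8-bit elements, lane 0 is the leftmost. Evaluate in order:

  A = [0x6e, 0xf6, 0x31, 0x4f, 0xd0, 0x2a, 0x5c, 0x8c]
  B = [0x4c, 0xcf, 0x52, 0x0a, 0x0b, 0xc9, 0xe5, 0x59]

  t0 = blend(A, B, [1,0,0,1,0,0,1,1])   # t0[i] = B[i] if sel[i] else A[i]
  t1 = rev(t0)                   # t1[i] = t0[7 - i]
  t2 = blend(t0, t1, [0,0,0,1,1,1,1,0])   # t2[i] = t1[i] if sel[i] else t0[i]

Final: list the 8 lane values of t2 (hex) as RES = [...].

RES = [ 0x4c  0xf6  0x31  0xd0  0x0a  0x31  0xf6  0x59 ]

  t0: 4c f6 31 0a d0 2a e5 59
  t1: 59 e5 2a d0 0a 31 f6 4c
  t2: 4c f6 31 d0 0a 31 f6 59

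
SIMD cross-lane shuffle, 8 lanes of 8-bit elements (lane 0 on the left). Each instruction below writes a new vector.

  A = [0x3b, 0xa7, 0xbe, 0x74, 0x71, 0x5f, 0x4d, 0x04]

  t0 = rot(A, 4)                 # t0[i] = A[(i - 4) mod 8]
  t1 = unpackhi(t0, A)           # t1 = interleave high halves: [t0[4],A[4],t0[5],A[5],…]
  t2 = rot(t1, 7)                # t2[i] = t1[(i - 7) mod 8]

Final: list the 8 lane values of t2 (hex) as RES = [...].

  t0: 71 5f 4d 04 3b a7 be 74
  t1: 3b 71 a7 5f be 4d 74 04
  t2: 71 a7 5f be 4d 74 04 3b

RES = [0x71, 0xa7, 0x5f, 0xbe, 0x4d, 0x74, 0x04, 0x3b]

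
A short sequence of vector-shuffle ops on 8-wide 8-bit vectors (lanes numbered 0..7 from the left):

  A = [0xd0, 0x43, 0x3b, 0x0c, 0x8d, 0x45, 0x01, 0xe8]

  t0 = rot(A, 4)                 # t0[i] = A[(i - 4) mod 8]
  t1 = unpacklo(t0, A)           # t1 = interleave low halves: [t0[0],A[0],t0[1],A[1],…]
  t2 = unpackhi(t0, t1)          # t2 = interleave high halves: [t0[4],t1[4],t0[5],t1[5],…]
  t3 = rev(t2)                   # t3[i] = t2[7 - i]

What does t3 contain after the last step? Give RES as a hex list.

t0 = [0x8d, 0x45, 0x01, 0xe8, 0xd0, 0x43, 0x3b, 0x0c]
t1 = [0x8d, 0xd0, 0x45, 0x43, 0x01, 0x3b, 0xe8, 0x0c]
t2 = [0xd0, 0x01, 0x43, 0x3b, 0x3b, 0xe8, 0x0c, 0x0c]
t3 = [0x0c, 0x0c, 0xe8, 0x3b, 0x3b, 0x43, 0x01, 0xd0]

RES = [0x0c, 0x0c, 0xe8, 0x3b, 0x3b, 0x43, 0x01, 0xd0]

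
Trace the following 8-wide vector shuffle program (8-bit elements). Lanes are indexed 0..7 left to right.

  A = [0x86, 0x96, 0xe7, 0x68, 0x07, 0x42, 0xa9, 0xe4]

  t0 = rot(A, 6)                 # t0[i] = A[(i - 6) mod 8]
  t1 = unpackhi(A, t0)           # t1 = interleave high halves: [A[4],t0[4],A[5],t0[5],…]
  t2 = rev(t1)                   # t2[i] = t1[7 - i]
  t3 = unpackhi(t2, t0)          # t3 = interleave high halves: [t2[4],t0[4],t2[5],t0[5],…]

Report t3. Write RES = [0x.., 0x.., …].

→ t0 |e7|68|07|42|a9|e4|86|96|
→ t1 |07|a9|42|e4|a9|86|e4|96|
→ t2 |96|e4|86|a9|e4|42|a9|07|
→ t3 |e4|a9|42|e4|a9|86|07|96|

RES = [ 0xe4  0xa9  0x42  0xe4  0xa9  0x86  0x07  0x96 ]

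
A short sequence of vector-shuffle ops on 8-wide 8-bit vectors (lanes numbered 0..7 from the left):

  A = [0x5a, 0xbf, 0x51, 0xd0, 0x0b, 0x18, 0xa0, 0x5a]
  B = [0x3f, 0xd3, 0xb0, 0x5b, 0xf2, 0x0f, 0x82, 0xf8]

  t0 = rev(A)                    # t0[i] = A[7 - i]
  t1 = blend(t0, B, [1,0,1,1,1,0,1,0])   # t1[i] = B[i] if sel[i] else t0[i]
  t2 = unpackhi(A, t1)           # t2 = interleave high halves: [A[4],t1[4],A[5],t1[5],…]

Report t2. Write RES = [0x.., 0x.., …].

t0 = [0x5a, 0xa0, 0x18, 0x0b, 0xd0, 0x51, 0xbf, 0x5a]
t1 = [0x3f, 0xa0, 0xb0, 0x5b, 0xf2, 0x51, 0x82, 0x5a]
t2 = [0x0b, 0xf2, 0x18, 0x51, 0xa0, 0x82, 0x5a, 0x5a]

RES = [ 0x0b  0xf2  0x18  0x51  0xa0  0x82  0x5a  0x5a ]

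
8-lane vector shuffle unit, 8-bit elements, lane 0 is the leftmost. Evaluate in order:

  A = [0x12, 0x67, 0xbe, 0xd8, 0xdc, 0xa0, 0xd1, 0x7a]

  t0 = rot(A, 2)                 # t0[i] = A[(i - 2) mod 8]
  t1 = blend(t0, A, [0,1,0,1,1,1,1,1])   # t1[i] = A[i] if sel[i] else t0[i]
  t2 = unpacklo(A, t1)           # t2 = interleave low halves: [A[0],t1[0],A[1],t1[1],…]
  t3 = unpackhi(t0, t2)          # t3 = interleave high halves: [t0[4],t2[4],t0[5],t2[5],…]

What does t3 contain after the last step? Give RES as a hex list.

RES = [0xbe, 0xbe, 0xd8, 0x12, 0xdc, 0xd8, 0xa0, 0xd8]

t0 = [0xd1, 0x7a, 0x12, 0x67, 0xbe, 0xd8, 0xdc, 0xa0]
t1 = [0xd1, 0x67, 0x12, 0xd8, 0xdc, 0xa0, 0xd1, 0x7a]
t2 = [0x12, 0xd1, 0x67, 0x67, 0xbe, 0x12, 0xd8, 0xd8]
t3 = [0xbe, 0xbe, 0xd8, 0x12, 0xdc, 0xd8, 0xa0, 0xd8]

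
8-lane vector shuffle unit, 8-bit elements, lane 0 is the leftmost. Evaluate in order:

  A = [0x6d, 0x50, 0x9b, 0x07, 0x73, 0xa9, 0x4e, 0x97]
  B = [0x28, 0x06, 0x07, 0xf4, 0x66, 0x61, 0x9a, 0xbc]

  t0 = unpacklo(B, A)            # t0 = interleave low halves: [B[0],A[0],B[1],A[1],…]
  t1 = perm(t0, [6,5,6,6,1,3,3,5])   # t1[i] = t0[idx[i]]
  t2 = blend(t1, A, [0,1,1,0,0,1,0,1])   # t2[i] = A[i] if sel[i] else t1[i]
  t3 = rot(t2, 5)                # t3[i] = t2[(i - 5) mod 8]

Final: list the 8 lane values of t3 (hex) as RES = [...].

RES = [0xf4, 0x6d, 0xa9, 0x50, 0x97, 0xf4, 0x50, 0x9b]

  t0: 28 6d 06 50 07 9b f4 07
  t1: f4 9b f4 f4 6d 50 50 9b
  t2: f4 50 9b f4 6d a9 50 97
  t3: f4 6d a9 50 97 f4 50 9b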